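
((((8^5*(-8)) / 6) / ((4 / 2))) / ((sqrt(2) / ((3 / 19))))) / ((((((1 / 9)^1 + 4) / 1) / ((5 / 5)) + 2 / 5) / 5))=-7372800*sqrt(2) / 3857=-2703.32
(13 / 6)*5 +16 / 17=1201 / 102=11.77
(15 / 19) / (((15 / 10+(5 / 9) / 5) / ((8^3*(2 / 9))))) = 30720 / 551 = 55.75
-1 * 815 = -815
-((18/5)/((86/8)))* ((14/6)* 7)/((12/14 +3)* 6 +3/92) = -252448/1069625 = -0.24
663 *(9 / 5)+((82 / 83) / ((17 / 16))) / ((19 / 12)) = 1193.99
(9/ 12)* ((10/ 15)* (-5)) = -2.50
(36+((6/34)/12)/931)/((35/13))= 29628157/2215780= 13.37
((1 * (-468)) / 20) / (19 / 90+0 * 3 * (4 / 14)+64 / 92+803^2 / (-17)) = 823446 / 1334722721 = 0.00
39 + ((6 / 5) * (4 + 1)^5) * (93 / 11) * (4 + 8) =4185429 / 11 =380493.55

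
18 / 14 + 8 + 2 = 79 / 7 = 11.29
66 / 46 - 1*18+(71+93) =3391 / 23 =147.43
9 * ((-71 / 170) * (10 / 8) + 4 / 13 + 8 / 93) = -63309 / 54808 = -1.16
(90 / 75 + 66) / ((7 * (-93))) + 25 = 3859 / 155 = 24.90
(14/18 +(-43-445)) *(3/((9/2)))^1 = -8770/27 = -324.81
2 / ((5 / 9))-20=-82 / 5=-16.40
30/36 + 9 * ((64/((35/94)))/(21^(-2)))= 20466457/30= 682215.23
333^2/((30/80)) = 295704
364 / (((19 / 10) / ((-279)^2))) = 283341240 / 19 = 14912696.84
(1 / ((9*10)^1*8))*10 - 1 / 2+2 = 109 / 72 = 1.51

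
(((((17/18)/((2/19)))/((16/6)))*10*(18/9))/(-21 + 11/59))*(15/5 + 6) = -285855/9824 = -29.10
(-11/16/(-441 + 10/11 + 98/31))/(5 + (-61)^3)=-3751/541085362688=-0.00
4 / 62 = 2 / 31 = 0.06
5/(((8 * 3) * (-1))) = -5/24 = -0.21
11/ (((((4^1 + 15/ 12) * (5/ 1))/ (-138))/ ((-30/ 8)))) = 1518/ 7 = 216.86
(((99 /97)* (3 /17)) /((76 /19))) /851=297 /5613196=0.00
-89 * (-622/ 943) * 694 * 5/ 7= 192092260/ 6601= 29100.48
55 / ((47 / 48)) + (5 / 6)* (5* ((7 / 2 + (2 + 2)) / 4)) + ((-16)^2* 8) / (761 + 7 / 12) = 66.67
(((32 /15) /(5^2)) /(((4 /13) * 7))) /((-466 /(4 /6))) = -104 /1834875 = -0.00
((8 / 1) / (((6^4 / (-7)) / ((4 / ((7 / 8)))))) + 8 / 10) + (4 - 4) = 244 / 405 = 0.60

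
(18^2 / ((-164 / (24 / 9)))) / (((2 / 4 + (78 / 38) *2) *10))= -4104 / 35875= -0.11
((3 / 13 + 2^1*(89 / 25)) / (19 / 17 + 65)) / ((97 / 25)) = 40613 / 1417364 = 0.03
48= 48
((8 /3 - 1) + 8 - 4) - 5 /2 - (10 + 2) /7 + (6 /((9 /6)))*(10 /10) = 229 /42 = 5.45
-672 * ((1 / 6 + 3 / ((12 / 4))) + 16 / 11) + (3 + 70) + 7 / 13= -241372 / 143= -1687.92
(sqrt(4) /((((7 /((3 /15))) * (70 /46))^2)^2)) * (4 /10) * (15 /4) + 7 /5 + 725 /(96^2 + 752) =4722569925402627 /3206670556250000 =1.47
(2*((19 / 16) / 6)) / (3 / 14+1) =133 / 408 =0.33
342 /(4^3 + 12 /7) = 5.20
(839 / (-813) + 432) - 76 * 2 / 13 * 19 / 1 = 2206957 / 10569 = 208.81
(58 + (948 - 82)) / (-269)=-924 / 269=-3.43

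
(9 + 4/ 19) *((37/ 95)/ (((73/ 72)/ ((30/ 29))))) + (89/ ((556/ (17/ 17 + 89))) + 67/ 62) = 63053726758/ 3293097233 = 19.15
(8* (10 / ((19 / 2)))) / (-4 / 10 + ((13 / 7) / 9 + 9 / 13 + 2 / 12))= 12.66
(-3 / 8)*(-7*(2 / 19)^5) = 0.00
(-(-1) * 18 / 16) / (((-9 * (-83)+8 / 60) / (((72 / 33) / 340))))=81 / 8382836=0.00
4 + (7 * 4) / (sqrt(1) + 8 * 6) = 4.57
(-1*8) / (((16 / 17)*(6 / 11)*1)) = -187 / 12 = -15.58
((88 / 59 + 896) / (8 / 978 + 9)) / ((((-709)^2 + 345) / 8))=103574112 / 65366971135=0.00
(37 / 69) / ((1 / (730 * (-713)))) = -837310 / 3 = -279103.33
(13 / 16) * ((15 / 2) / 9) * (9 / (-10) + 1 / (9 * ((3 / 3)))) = -923 / 1728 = -0.53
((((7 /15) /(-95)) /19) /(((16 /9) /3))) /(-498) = 21 /23970400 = 0.00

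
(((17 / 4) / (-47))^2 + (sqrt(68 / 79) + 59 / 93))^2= 2112173 * sqrt(1343) / 64918092 + 1087134223520743 / 853540996237056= 2.47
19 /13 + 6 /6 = 32 /13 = 2.46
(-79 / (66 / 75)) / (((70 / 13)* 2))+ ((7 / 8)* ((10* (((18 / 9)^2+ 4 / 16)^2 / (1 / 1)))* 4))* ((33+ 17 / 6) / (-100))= -234.87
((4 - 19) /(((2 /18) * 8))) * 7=-945 /8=-118.12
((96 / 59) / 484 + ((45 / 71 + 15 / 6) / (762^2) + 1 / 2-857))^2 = 733586.48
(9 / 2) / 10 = 9 / 20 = 0.45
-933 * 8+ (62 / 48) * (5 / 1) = -7457.54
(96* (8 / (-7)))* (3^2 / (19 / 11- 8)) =25344 / 161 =157.42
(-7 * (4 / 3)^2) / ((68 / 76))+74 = 9194 / 153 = 60.09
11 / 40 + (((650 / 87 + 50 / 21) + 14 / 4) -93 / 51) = 1629381 / 138040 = 11.80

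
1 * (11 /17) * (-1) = -11 /17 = -0.65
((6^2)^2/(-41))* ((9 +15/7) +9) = -182736/287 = -636.71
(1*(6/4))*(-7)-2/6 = -65/6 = -10.83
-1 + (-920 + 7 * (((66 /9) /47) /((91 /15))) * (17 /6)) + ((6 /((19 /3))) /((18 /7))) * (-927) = -43952239 /34827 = -1262.02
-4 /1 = -4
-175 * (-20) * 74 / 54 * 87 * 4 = 15022000 / 9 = 1669111.11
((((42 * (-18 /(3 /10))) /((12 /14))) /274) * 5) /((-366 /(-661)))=-809725 /8357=-96.89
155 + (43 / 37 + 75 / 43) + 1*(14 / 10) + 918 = 8569972 / 7955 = 1077.31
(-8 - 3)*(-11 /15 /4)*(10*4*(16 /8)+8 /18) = 21901 /135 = 162.23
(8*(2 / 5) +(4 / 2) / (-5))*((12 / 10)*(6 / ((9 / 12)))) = 672 / 25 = 26.88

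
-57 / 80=-0.71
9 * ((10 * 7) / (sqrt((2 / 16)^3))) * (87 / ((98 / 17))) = 215138.25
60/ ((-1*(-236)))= 0.25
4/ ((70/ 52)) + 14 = 594/ 35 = 16.97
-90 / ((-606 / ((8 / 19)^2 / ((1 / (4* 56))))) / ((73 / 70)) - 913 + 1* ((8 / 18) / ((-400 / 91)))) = 756864000 / 7801870979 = 0.10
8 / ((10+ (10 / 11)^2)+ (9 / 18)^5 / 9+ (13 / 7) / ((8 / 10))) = 1951488 / 3208087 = 0.61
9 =9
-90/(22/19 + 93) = -1710/1789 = -0.96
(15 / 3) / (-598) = -5 / 598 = -0.01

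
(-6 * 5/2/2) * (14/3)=-35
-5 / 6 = -0.83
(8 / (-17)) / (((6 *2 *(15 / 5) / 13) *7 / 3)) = -26 / 357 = -0.07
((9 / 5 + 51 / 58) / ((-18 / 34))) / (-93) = 0.05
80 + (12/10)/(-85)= 33994/425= 79.99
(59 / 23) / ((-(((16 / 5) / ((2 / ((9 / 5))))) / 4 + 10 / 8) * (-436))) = 1475 / 493879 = 0.00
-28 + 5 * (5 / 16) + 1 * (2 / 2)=-25.44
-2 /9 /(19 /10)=-20 /171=-0.12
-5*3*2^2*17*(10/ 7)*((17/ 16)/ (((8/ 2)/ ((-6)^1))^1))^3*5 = 845650125/ 28672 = 29493.94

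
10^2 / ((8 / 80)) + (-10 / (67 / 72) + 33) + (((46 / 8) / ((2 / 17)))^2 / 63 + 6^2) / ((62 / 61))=18339715015 / 16748928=1094.98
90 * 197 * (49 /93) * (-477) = -138134430 /31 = -4455949.35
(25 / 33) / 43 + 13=18472 / 1419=13.02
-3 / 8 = -0.38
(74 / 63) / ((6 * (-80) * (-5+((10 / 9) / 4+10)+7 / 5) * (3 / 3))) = -37 / 100968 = -0.00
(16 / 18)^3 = 512 / 729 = 0.70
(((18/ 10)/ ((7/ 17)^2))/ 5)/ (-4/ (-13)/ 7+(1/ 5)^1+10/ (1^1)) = 33813/ 163135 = 0.21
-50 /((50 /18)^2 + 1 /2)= -8100 /1331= -6.09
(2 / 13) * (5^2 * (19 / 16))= 4.57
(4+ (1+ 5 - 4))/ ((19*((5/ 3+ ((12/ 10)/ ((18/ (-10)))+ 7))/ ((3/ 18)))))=1/ 152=0.01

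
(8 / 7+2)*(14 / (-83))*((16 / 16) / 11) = -0.05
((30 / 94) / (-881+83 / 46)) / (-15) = 46 / 1900821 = 0.00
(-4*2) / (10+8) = -4 / 9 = -0.44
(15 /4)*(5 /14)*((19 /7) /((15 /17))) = 1615 /392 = 4.12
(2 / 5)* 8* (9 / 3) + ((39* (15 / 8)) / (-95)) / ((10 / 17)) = 12603 / 1520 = 8.29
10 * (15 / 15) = 10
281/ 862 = 0.33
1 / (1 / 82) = 82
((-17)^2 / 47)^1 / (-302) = -289 / 14194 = -0.02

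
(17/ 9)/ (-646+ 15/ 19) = -323/ 110331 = -0.00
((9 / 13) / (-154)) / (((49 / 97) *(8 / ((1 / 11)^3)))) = -873 / 1044547504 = -0.00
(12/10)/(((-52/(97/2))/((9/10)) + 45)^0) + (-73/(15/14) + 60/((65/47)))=-4592/195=-23.55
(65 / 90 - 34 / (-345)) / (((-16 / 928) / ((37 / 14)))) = -1823027 / 14490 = -125.81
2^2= 4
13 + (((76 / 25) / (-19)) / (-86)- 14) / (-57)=14239 / 1075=13.25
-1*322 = -322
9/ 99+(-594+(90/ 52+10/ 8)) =-338011/ 572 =-590.93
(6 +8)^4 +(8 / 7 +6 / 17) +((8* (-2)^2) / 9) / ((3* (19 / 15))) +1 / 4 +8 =3127778165 / 81396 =38426.68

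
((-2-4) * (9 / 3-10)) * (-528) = -22176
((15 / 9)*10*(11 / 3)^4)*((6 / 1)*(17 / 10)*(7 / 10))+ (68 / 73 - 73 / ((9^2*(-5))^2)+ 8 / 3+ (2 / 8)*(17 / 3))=21514.63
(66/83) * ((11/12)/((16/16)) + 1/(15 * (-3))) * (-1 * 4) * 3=-3542/415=-8.53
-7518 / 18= -417.67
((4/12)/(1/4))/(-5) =-4/15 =-0.27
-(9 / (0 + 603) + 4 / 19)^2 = -82369 / 1620529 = -0.05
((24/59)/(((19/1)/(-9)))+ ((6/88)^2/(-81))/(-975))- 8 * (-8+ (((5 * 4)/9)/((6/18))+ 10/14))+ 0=634505422247/133307974800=4.76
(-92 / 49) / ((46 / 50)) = -100 / 49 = -2.04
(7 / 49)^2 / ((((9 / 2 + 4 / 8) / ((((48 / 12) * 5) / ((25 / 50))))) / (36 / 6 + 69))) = 12.24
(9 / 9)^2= 1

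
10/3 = 3.33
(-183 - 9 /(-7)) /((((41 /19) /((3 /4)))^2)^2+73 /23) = -308826365256 /121860681887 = -2.53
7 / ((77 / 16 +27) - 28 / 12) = 336 / 1415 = 0.24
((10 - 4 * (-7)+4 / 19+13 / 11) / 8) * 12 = 59.09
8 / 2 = 4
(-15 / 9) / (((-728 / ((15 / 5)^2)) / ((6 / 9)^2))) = 5 / 546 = 0.01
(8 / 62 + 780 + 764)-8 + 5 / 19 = 1536.39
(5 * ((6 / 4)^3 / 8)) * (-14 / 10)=-189 / 64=-2.95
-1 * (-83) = 83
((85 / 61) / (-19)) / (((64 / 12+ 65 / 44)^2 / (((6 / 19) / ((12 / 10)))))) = -7405200 / 17797394221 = -0.00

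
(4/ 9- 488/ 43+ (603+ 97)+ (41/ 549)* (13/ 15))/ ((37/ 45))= 244035119/ 291153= 838.17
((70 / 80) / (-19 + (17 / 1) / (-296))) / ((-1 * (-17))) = -259 / 95897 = -0.00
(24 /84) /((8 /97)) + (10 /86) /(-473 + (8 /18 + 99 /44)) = 70614161 /20384924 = 3.46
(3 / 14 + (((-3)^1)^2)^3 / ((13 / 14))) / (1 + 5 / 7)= 47641 / 104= 458.09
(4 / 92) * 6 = 6 / 23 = 0.26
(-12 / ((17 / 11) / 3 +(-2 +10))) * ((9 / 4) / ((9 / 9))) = -891 / 281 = -3.17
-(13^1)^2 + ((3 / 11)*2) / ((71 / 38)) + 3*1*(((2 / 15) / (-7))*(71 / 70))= -161462676 / 956725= -168.77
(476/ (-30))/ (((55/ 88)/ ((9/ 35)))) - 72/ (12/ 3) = -3066/ 125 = -24.53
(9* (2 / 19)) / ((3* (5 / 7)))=42 / 95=0.44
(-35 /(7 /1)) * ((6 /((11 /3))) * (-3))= 270 /11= 24.55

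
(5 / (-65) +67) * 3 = 2610 / 13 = 200.77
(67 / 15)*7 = 469 / 15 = 31.27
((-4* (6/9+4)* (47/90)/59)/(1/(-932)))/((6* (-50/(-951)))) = 97201076/199125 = 488.14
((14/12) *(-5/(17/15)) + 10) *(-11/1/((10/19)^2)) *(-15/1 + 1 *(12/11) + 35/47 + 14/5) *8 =18774888/1175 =15978.63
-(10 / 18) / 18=-5 / 162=-0.03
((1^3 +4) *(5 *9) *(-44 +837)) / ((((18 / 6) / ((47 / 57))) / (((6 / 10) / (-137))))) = -559065 / 2603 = -214.78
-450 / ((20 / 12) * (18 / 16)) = -240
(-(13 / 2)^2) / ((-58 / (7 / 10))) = 1183 / 2320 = 0.51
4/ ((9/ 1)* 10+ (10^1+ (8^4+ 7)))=4/ 4203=0.00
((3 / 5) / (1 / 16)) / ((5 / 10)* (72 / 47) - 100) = -282 / 2915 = -0.10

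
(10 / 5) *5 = 10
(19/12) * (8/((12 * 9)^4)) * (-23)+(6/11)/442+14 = 14.00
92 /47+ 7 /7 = 139 /47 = 2.96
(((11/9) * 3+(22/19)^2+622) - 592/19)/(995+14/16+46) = 1032488/1805361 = 0.57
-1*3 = -3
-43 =-43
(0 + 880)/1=880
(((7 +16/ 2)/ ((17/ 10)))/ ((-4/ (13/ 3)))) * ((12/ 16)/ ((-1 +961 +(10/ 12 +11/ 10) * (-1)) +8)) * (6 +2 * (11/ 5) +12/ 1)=-40950/ 246347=-0.17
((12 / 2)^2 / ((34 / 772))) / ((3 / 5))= 23160 / 17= 1362.35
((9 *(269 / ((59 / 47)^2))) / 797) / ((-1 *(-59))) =5347989 / 163687063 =0.03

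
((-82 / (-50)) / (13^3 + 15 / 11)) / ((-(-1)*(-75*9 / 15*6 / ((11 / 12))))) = -4961 / 1958742000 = -0.00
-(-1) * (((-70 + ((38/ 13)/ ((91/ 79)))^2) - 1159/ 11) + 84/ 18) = -7585925405/ 46183137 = -164.26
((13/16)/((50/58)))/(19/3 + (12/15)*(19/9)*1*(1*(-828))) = -1131/1670480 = -0.00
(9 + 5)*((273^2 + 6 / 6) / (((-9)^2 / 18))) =2086840 / 9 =231871.11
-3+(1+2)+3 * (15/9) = 5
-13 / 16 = -0.81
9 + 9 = 18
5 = 5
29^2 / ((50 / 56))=941.92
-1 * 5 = -5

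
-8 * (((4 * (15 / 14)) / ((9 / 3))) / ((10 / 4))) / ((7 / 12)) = -384 / 49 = -7.84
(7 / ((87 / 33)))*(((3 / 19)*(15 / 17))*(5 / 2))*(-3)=-51975 / 18734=-2.77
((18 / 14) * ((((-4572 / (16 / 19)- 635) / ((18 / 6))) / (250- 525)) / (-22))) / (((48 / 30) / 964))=-17537811 / 67760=-258.82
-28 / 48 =-7 / 12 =-0.58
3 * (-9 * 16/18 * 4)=-96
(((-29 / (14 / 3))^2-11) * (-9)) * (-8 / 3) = 32478 / 49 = 662.82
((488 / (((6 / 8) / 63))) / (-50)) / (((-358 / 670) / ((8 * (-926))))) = -10172902656 / 895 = -11366371.68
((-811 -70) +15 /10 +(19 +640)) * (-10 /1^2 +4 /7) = 2079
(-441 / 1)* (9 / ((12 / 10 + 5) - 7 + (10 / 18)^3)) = 14467005 / 2291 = 6314.71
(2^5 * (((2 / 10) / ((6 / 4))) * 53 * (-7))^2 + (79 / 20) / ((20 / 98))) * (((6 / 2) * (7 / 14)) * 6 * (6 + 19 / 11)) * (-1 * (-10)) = 54469245.25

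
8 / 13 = 0.62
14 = 14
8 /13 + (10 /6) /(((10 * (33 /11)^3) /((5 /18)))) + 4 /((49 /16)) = 3572369 /1857492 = 1.92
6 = 6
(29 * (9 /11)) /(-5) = -261 /55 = -4.75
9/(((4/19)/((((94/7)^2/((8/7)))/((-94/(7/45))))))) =-893/80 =-11.16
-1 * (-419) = 419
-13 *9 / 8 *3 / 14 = -3.13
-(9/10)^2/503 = -81/50300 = -0.00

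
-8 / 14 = -4 / 7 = -0.57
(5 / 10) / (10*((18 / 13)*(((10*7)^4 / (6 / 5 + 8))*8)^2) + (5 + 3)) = 6877 / 83013134400000110032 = 0.00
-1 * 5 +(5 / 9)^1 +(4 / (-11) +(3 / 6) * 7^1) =-1.31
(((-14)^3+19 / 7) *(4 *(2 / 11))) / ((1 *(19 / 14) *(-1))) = 307024 / 209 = 1469.01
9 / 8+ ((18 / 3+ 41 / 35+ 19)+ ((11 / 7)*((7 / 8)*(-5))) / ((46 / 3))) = 345803 / 12880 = 26.85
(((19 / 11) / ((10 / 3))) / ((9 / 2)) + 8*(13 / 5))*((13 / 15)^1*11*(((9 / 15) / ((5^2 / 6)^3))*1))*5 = 3230136 / 390625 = 8.27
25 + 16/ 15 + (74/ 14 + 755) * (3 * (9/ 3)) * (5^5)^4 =68518638610839846487/ 105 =652558462960379490.35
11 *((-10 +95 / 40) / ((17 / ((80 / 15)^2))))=-21472 / 153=-140.34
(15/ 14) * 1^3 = 15/ 14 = 1.07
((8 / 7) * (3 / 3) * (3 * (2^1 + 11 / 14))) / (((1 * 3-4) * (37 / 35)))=-2340 / 259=-9.03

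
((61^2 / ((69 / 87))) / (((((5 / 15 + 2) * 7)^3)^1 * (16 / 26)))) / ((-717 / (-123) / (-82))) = -63669655179 / 2586866212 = -24.61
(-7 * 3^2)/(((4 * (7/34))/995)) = -152235/2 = -76117.50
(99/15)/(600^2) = 11/600000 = 0.00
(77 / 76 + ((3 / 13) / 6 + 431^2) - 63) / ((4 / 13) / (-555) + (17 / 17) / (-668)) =-17004978400155 / 187853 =-90522793.89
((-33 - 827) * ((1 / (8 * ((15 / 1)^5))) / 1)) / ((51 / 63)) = -301 / 1721250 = -0.00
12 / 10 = 6 / 5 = 1.20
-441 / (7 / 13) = -819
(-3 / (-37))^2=9 / 1369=0.01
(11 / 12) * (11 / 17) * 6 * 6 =363 / 17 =21.35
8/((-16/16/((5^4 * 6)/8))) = -3750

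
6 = 6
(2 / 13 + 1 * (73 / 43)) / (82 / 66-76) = -34155 / 1379053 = -0.02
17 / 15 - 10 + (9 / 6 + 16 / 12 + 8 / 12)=-161 / 30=-5.37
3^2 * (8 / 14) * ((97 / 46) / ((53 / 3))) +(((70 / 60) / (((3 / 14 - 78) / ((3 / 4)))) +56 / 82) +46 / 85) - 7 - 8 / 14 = -744151596317 / 129536571780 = -5.74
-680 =-680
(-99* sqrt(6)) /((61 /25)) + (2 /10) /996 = 1 /4980-2475* sqrt(6) /61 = -99.38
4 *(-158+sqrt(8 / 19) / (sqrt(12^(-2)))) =-632+96 *sqrt(38) / 19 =-600.85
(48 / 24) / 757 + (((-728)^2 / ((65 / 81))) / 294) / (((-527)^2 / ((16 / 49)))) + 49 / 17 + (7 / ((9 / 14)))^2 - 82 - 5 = 143756417066504 / 4172229727785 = 34.46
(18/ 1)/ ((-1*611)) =-18/ 611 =-0.03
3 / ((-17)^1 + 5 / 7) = -7 / 38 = -0.18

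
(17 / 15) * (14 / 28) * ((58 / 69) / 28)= 493 / 28980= 0.02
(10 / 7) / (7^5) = 10 / 117649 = 0.00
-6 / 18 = -1 / 3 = -0.33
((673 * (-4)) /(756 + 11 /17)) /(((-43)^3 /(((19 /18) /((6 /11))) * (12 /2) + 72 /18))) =6429842 /9204286869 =0.00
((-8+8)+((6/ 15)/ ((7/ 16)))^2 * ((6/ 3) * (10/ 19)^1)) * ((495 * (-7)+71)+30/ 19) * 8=-23880.31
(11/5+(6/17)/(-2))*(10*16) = 5504/17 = 323.76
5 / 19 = 0.26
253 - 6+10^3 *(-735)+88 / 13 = -9551701 / 13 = -734746.23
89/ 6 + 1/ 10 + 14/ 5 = 266/ 15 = 17.73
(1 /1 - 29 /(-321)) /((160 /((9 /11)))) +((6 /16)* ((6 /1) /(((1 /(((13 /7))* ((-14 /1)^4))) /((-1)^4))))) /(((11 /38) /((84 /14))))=62658296169 /18832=3327224.73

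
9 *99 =891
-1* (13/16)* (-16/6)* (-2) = -13/3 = -4.33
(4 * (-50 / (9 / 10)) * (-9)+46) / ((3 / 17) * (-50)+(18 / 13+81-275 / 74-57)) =33460284 / 210065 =159.29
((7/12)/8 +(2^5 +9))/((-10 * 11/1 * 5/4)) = -3943/13200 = -0.30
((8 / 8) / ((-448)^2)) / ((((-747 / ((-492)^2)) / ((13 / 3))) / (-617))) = 13483301 / 3123456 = 4.32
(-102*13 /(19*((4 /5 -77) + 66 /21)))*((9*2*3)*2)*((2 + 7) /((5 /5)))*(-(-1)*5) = 225552600 /48583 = 4642.62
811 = 811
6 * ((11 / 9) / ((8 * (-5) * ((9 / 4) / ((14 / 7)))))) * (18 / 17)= -44 / 255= -0.17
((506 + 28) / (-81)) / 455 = -178 / 12285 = -0.01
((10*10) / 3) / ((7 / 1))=100 / 21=4.76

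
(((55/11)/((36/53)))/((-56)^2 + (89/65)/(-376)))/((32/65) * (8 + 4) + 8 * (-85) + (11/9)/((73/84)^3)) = -20470998455375/5862585381342443244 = -0.00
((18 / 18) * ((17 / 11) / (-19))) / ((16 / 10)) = -85 / 1672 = -0.05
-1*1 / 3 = -1 / 3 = -0.33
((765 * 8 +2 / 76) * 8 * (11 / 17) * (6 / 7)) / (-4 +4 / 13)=-4750889 / 646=-7354.32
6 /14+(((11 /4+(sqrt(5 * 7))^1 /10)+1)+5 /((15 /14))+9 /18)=sqrt(35) /10+785 /84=9.94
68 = 68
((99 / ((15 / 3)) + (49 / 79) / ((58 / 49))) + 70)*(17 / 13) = 35178491 / 297830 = 118.12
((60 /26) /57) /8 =5 /988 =0.01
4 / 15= 0.27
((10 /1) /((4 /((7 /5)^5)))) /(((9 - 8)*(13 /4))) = 33614 /8125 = 4.14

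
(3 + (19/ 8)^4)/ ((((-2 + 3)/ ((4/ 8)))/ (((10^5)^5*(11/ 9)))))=1914915771484375000000000000/ 9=212768419053819444444444400.00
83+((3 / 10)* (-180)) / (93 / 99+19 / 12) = 2279 / 37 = 61.59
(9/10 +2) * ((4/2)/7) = 29/35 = 0.83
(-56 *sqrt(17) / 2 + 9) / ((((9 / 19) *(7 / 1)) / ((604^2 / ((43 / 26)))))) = 180219104 / 301-720876416 *sqrt(17) / 387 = -7081496.98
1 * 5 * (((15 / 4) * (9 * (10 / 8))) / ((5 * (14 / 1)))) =675 / 224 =3.01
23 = 23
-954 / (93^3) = -106 / 89373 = -0.00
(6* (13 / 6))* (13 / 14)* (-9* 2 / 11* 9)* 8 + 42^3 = 5595264 / 77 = 72665.77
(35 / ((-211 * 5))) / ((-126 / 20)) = 10 / 1899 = 0.01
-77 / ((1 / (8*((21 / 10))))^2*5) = -543312 / 125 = -4346.50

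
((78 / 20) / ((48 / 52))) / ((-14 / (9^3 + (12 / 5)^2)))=-3104361 / 14000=-221.74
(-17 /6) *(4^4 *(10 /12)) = -5440 /9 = -604.44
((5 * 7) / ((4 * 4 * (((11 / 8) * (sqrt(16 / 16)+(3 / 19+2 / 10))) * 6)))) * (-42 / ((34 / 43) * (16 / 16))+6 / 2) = -236075 / 24123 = -9.79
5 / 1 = 5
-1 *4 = -4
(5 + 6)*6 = 66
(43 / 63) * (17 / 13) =731 / 819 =0.89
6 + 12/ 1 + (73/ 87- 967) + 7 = -81881/ 87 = -941.16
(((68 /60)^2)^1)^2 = 83521 /50625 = 1.65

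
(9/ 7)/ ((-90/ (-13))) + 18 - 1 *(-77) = 6663/ 70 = 95.19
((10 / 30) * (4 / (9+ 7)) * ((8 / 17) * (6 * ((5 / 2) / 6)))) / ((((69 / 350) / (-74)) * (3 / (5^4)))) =-80937500 / 10557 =-7666.71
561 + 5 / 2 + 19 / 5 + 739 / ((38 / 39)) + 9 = 126801 / 95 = 1334.75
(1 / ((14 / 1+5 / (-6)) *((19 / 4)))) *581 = 13944 / 1501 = 9.29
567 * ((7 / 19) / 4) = 3969 / 76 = 52.22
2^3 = 8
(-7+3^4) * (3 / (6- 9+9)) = 37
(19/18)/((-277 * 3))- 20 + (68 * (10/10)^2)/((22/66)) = 2752253/14958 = 184.00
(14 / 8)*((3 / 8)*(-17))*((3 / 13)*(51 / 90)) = -6069 / 4160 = -1.46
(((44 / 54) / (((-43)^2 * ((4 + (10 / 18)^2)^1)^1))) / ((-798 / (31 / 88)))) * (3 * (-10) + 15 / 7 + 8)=4309 / 4806201848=0.00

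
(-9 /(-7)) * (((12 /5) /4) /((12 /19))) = 1.22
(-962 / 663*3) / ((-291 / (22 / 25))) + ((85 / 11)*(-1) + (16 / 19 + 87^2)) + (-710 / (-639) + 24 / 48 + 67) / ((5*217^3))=11984024302939682731 / 1584742324784850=7562.13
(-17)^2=289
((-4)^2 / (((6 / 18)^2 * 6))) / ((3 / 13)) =104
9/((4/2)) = 9/2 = 4.50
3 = 3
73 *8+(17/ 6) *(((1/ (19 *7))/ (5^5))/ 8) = 11650800017/ 19950000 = 584.00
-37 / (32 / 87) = -3219 / 32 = -100.59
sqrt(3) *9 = 9 *sqrt(3) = 15.59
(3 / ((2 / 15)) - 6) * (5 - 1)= 66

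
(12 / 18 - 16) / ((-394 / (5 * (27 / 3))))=345 / 197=1.75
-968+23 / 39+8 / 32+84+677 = -32161 / 156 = -206.16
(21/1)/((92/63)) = 1323/92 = 14.38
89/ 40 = 2.22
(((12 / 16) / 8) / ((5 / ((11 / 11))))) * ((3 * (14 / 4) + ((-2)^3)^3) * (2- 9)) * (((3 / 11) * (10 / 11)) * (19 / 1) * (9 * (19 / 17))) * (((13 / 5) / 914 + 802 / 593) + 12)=437085584496477 / 10493158720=41654.34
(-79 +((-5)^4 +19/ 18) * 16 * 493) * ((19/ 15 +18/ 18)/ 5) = 60444146/ 27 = 2238672.07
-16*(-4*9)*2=1152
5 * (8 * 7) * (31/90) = 868/9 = 96.44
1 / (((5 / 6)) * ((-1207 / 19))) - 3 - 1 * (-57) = 325776 / 6035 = 53.98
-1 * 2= -2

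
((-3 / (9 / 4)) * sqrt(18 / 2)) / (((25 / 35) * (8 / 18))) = -63 / 5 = -12.60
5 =5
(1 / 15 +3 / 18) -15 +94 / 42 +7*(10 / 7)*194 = 134923 / 70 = 1927.47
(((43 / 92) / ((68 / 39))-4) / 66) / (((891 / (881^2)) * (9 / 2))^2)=-14064837438761587 / 6637753359864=-2118.92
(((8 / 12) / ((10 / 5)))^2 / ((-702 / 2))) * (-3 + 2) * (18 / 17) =2 / 5967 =0.00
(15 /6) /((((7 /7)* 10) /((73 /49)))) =73 /196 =0.37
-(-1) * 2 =2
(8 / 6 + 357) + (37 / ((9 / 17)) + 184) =5510 / 9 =612.22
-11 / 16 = -0.69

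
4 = 4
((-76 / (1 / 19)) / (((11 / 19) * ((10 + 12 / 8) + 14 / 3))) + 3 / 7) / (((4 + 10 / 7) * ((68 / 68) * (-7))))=1149111 / 283822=4.05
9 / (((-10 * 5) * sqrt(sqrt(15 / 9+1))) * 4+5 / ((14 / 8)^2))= 9 / (80 / 49- 200 * 6^(3 / 4) / 3)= -0.04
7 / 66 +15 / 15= 73 / 66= 1.11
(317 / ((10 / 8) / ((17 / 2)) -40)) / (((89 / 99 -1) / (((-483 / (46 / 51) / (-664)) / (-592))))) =-571390281 / 5326342400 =-0.11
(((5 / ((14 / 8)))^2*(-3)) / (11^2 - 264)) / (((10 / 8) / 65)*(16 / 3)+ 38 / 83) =149400 / 488873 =0.31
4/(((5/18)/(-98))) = -7056/5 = -1411.20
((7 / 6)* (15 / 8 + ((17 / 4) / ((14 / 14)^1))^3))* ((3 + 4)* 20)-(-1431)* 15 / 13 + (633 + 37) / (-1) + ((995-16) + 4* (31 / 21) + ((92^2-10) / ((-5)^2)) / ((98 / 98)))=1102836573 / 72800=15148.85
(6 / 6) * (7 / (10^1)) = 7 / 10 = 0.70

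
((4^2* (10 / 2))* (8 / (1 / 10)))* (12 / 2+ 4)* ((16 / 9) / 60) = 51200 / 27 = 1896.30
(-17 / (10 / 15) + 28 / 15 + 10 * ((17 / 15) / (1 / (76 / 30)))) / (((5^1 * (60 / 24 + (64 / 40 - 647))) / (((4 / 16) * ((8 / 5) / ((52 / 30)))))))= -457 / 1253655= -0.00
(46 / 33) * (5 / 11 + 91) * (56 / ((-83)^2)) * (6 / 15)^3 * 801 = 5535350016 / 104196125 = 53.12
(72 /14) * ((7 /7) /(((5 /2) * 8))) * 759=6831 /35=195.17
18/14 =9/7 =1.29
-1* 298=-298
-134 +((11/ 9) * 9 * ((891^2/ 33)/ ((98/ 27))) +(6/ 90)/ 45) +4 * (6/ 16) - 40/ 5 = 2406766549/ 33075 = 72766.94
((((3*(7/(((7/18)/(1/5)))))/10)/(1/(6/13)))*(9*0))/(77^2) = 0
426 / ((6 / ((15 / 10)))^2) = 213 / 8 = 26.62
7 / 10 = 0.70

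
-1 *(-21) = 21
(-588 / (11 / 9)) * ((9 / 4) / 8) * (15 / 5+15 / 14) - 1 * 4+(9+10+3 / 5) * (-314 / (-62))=-12429519 / 27280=-455.63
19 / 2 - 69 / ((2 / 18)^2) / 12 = -1825 / 4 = -456.25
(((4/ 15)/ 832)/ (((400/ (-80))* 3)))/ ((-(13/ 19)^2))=0.00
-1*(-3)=3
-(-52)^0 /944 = -1 /944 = -0.00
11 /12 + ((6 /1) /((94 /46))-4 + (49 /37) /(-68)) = -14779 /88689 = -0.17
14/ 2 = 7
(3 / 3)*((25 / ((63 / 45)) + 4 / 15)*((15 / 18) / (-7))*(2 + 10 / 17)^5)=-156917787136 / 626156937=-250.60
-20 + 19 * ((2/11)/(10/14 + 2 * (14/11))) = -4754/251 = -18.94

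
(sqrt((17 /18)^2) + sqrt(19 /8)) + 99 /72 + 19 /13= sqrt(38) /4 + 3539 /936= 5.32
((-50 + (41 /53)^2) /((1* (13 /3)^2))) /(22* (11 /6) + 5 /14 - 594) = 52454682 /11032041319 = 0.00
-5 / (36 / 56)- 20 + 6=-196 / 9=-21.78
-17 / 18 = -0.94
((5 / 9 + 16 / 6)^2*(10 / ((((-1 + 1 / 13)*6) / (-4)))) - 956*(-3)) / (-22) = -2145437 / 16038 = -133.77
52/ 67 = 0.78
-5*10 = -50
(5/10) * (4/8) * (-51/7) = -51/28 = -1.82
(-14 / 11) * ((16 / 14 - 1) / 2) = -1 / 11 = -0.09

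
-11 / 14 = -0.79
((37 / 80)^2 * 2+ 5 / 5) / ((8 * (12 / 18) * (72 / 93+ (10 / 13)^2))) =71810973 / 366387200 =0.20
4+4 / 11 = 48 / 11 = 4.36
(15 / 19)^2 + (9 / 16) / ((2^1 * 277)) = 1997649 / 3199904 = 0.62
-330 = -330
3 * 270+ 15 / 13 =10545 / 13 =811.15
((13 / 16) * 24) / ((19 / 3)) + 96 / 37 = 7977 / 1406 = 5.67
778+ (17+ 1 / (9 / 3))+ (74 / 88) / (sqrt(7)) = 37 * sqrt(7) / 308+ 2386 / 3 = 795.65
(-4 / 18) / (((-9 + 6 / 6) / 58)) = 29 / 18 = 1.61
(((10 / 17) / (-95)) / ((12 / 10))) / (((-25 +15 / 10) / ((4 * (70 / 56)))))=50 / 45543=0.00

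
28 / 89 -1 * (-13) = 13.31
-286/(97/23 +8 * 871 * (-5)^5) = 6578/500824903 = 0.00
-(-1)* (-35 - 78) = -113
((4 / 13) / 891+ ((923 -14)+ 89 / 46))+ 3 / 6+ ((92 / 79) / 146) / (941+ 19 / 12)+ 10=16012701764601875 / 17378002131633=921.44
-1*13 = -13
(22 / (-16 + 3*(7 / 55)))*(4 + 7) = -13310 / 859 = -15.49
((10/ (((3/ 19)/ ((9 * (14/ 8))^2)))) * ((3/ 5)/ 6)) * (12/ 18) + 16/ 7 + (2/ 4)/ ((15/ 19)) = 882247/ 840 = 1050.29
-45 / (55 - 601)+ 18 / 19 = 3561 / 3458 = 1.03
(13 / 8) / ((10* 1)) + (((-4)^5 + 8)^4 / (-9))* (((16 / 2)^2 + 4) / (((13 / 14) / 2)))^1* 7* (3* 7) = -7952942506552851973 / 3120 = -2549020034151555.12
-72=-72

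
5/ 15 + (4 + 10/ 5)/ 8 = 13/ 12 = 1.08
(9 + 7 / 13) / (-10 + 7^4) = 124 / 31083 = 0.00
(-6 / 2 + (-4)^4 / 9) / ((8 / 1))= 229 / 72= 3.18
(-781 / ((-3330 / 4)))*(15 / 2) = 781 / 111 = 7.04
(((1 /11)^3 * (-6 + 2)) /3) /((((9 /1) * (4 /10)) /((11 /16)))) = -5 /26136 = -0.00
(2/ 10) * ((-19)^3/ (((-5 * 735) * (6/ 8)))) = 27436/ 55125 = 0.50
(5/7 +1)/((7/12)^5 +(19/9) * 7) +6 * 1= 158133606/25857937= 6.12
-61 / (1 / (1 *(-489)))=29829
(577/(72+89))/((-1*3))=-577/483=-1.19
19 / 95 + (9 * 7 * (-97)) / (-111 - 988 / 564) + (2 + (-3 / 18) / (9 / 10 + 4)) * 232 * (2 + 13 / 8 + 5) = 15534614367 / 3895010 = 3988.34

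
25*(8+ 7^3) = 8775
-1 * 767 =-767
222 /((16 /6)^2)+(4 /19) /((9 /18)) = 31.64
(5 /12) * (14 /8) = 35 /48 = 0.73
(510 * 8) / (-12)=-340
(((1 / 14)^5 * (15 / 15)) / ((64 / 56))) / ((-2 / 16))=-1 / 76832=-0.00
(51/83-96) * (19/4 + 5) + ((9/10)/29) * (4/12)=-44770137/48140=-930.00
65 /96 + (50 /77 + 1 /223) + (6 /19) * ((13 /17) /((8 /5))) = 1.48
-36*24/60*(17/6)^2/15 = -578/75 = -7.71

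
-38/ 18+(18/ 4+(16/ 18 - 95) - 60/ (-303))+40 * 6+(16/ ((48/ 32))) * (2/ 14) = 1908895/ 12726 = 150.00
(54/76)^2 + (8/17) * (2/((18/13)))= 261713/220932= 1.18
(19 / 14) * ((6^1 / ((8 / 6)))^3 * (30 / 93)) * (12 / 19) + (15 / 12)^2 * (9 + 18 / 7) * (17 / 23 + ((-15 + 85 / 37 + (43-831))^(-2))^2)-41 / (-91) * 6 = 32999141118583640390618013 / 799729246784229453456128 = 41.26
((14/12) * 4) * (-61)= -854/3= -284.67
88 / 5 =17.60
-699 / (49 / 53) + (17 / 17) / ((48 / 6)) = -296327 / 392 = -755.94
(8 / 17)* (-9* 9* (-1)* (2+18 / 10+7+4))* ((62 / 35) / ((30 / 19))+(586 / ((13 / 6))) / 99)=4624602768 / 2127125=2174.11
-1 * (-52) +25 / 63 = 3301 / 63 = 52.40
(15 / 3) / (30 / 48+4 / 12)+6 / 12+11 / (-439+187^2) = 2270474 / 397095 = 5.72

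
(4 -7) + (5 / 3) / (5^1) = -8 / 3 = -2.67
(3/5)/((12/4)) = 1/5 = 0.20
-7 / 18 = -0.39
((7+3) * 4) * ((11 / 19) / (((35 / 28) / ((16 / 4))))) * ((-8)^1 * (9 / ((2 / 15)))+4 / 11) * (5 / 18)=-1899520 / 171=-11108.30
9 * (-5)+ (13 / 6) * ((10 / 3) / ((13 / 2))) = -395 / 9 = -43.89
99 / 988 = 0.10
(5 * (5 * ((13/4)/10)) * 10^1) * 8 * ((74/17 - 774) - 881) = -1072920.59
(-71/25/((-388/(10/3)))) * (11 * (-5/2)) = -781/1164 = -0.67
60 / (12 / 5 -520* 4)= -75 / 2597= -0.03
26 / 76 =13 / 38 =0.34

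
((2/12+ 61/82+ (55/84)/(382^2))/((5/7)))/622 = 152539973/74427076960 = 0.00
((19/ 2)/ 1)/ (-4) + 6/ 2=5/ 8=0.62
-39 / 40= -0.98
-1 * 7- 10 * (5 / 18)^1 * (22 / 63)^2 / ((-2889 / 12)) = -240746861 / 34399323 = -7.00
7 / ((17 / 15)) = 105 / 17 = 6.18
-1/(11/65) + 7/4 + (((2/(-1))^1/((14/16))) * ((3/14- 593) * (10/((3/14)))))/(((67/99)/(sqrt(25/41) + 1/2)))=963926013/20636 + 219093600 * sqrt(41)/19229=119667.55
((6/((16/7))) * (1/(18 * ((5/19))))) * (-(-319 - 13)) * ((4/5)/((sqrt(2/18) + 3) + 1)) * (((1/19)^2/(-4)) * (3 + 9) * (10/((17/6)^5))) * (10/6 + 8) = -262035648/1753523395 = -0.15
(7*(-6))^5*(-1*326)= 42605341632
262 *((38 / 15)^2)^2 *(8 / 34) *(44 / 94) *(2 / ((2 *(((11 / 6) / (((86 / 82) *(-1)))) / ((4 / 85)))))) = -1503433099264 / 46988690625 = -32.00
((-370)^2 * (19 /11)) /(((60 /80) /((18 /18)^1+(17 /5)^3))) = 190608608 /15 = 12707240.53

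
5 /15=1 /3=0.33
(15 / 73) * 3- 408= -29739 / 73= -407.38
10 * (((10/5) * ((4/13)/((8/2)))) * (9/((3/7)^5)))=336140/351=957.66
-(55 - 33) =-22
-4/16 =-1/4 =-0.25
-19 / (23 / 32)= -608 / 23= -26.43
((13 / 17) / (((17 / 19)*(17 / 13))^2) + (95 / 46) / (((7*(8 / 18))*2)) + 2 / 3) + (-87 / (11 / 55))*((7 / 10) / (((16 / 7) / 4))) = -5829967233061 / 10972654896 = -531.32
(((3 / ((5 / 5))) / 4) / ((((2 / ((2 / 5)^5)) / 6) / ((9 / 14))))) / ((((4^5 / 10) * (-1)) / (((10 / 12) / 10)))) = -27 / 2240000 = -0.00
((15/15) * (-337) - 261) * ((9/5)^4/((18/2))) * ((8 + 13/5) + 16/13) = -25787646/3125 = -8252.05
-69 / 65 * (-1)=69 / 65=1.06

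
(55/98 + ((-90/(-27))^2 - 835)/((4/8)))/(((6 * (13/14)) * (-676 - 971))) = 1452845/8093358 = 0.18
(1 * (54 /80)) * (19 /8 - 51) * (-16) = 525.15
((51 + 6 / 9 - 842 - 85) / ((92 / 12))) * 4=-10504 / 23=-456.70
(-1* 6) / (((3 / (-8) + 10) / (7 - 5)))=-96 / 77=-1.25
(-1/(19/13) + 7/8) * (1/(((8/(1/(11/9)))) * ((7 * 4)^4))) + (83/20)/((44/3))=0.28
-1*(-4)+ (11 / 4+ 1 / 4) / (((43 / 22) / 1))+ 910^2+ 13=35609097 / 43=828118.53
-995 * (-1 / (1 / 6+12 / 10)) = 29850 / 41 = 728.05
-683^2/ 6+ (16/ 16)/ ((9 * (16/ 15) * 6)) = -22391467/ 288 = -77748.15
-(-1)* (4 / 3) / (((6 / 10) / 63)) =140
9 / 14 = 0.64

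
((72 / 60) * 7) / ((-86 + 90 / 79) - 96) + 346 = 12357461 / 35720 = 345.95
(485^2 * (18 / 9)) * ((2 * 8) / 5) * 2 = 3010880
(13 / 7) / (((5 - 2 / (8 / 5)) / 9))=156 / 35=4.46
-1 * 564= -564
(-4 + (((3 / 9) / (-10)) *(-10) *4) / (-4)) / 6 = -13 / 18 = -0.72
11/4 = 2.75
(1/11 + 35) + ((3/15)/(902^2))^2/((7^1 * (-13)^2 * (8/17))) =5495858087585465617/156617717521865600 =35.09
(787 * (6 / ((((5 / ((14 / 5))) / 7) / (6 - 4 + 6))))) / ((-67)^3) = -3702048 / 7519075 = -0.49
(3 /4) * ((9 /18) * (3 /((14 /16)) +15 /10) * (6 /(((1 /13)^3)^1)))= 1364337 /56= 24363.16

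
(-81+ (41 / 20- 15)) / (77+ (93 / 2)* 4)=-1879 / 5260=-0.36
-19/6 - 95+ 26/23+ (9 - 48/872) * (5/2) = -561622/7521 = -74.67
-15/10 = -1.50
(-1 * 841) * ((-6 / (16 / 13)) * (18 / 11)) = 295191 / 44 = 6708.89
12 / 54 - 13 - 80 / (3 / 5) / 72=-395 / 27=-14.63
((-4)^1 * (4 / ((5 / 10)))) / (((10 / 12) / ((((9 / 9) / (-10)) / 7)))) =96 / 175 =0.55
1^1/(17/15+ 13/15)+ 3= 7/2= 3.50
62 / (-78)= -31 / 39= -0.79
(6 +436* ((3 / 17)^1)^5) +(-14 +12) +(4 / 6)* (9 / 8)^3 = 5.02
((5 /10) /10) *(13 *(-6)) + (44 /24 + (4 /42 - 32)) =-33.97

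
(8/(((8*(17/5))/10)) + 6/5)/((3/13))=4576/255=17.95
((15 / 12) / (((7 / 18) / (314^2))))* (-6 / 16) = -3327615 / 28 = -118843.39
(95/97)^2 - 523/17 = -4767482/159953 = -29.81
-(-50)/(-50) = -1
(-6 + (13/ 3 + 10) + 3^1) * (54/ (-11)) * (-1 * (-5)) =-3060/ 11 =-278.18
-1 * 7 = -7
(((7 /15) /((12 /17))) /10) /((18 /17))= 2023 /32400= 0.06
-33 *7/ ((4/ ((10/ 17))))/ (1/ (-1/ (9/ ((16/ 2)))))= 1540/ 51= 30.20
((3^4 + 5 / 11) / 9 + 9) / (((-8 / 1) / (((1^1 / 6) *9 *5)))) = -8935 / 528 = -16.92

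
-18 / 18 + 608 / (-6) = -307 / 3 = -102.33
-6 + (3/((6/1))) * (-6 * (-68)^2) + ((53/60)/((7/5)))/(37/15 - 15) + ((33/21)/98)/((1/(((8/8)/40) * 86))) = -17898199503/1289680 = -13878.02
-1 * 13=-13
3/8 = 0.38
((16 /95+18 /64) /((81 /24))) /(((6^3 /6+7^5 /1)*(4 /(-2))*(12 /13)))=-17771 /4147420320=-0.00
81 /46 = 1.76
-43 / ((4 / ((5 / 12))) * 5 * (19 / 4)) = -43 / 228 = -0.19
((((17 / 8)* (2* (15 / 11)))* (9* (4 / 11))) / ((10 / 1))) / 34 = 27 / 484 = 0.06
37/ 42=0.88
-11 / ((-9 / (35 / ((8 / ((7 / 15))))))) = 539 / 216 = 2.50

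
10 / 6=5 / 3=1.67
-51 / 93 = -17 / 31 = -0.55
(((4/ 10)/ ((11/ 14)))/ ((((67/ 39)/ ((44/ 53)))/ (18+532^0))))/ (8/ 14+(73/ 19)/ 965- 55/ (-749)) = 16281744024/ 2260080113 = 7.20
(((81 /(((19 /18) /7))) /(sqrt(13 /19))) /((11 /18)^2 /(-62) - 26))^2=42032432808624384 /67409057330407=623.54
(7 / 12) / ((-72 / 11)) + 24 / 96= 139 / 864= 0.16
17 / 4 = 4.25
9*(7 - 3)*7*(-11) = -2772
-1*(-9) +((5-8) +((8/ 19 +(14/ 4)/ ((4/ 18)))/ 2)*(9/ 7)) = 17445/ 1064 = 16.40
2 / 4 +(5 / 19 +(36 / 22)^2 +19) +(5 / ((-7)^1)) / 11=720191 / 32186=22.38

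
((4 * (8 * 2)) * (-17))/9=-1088/9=-120.89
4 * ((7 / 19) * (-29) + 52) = 3140 / 19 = 165.26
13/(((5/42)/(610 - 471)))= 75894/5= 15178.80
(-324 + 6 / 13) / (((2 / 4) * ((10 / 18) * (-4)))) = 18927 / 65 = 291.18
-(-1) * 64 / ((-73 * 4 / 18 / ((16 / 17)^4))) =-18874368 / 6097033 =-3.10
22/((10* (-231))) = -1/105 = -0.01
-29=-29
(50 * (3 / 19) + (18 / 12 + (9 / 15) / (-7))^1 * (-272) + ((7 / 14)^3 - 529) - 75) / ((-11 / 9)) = 46954287 / 58520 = 802.36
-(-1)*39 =39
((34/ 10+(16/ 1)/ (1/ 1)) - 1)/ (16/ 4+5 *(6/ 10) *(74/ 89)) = 4094/ 1445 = 2.83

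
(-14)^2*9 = 1764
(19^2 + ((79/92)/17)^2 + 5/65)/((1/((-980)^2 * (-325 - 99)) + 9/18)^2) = 118996910161034421640320000/82389693543496657958653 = 1444.32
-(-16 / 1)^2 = -256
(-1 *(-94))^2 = 8836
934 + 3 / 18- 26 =908.17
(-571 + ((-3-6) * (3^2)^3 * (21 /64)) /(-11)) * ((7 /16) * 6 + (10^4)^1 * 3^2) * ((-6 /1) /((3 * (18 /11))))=63410569421 /1536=41282922.80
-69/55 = -1.25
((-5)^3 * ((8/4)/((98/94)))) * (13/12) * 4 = -152750/147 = -1039.12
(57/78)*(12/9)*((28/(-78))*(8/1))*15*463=-9852640/507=-19433.21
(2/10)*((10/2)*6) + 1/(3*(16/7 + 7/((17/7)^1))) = 6.06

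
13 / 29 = 0.45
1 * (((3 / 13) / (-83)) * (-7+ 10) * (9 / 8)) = -81 / 8632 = -0.01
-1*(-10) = 10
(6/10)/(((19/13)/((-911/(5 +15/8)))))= -284232/5225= -54.40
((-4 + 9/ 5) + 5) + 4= 34/ 5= 6.80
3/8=0.38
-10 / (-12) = 5 / 6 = 0.83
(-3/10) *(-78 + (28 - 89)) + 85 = 1267/10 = 126.70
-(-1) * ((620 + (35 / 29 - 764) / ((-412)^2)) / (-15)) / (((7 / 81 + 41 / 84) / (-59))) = 34032573213849 / 8017645660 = 4244.71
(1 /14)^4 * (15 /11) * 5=75 /422576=0.00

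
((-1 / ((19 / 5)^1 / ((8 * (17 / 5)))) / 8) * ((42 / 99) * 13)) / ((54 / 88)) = -12376 / 1539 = -8.04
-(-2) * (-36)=-72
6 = 6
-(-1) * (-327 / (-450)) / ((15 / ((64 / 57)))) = 3488 / 64125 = 0.05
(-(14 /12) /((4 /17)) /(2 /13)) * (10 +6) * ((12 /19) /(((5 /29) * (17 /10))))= -21112 /19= -1111.16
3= 3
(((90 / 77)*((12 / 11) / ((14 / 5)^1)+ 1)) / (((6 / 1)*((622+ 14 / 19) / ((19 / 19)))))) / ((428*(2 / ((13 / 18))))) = 1235 / 3367292544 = 0.00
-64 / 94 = -32 / 47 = -0.68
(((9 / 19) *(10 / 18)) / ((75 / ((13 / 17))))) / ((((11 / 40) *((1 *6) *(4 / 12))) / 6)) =104 / 3553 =0.03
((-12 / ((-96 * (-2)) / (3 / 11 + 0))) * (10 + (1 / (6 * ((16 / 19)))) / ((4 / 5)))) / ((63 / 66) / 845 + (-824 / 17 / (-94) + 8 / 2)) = -2656734925 / 68699646976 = -0.04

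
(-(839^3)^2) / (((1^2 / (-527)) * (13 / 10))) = 1838156059313389524470 / 13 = 141396619947183809574.62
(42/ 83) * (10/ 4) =105/ 83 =1.27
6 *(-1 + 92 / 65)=162 / 65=2.49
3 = 3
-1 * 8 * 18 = -144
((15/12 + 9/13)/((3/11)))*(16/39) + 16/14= 43276/10647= 4.06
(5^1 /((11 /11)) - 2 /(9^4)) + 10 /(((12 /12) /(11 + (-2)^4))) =1804273 /6561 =275.00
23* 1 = 23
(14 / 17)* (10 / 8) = 35 / 34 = 1.03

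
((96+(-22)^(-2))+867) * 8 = 932186 / 121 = 7704.02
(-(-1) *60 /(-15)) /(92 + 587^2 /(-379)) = 1516 /309701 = 0.00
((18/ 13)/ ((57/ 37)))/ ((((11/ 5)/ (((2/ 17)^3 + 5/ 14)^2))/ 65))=1689848262975/ 494385688258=3.42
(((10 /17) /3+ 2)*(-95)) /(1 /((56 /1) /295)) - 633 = -2023865 /3009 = -672.60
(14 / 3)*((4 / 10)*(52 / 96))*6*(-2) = -182 / 15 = -12.13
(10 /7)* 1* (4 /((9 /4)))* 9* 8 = 1280 /7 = 182.86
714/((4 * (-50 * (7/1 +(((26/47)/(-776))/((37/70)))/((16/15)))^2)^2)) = 0.00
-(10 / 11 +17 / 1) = -197 / 11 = -17.91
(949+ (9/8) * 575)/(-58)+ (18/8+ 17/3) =-19.60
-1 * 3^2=-9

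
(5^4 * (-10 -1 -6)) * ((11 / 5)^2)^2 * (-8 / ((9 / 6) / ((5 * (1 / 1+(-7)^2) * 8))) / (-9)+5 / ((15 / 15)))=-7998305095 / 27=-296233522.04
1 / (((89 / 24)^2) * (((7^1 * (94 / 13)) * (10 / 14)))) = 3744 / 1861435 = 0.00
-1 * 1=-1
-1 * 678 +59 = -619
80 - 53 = 27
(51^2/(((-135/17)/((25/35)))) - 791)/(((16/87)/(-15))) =2340735/28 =83597.68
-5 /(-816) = 5 /816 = 0.01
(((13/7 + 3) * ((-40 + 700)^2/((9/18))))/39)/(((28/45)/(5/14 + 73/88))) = 922704750/4459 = 206930.87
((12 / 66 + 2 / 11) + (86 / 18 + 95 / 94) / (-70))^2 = 33493758169 / 424348016400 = 0.08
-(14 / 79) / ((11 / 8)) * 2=-224 / 869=-0.26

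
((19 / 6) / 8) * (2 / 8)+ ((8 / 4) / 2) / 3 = 83 / 192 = 0.43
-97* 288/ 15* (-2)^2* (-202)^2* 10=-3039734784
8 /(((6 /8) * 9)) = 1.19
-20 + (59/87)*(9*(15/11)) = -3725/319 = -11.68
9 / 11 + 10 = 119 / 11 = 10.82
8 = 8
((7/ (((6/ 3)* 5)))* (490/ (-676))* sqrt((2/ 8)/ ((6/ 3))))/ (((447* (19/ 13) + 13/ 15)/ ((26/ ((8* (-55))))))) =1029* sqrt(2)/ 89805056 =0.00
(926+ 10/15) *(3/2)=1390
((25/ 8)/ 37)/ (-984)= -25/ 291264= -0.00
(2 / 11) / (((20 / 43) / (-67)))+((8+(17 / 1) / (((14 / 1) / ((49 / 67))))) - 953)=-3575566 / 3685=-970.30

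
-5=-5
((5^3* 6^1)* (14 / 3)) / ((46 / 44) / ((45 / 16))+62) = 866250 / 15437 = 56.12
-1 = -1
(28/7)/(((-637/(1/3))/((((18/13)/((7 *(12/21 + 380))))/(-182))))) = 1/167292762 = 0.00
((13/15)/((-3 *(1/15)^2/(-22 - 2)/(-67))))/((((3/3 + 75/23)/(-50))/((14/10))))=12019800/7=1717114.29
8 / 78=4 / 39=0.10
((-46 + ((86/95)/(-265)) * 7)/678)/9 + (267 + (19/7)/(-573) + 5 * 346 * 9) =1626356216750438/102693532725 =15836.99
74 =74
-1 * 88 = -88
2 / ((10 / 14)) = 14 / 5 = 2.80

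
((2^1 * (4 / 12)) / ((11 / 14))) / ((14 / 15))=10 / 11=0.91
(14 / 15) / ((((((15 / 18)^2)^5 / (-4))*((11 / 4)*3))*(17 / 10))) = -3009871872 / 1826171875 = -1.65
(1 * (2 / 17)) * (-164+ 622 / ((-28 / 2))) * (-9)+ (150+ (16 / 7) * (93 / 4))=50436 / 119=423.83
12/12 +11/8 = 19/8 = 2.38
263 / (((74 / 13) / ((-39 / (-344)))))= 133341 / 25456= 5.24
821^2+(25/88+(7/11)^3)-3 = 7177162393/10648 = 674038.54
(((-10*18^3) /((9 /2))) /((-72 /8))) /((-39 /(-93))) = 44640 /13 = 3433.85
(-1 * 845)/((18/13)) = -10985/18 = -610.28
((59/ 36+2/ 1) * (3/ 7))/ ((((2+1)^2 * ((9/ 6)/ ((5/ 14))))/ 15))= 0.62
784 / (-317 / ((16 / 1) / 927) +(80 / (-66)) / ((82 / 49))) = -0.04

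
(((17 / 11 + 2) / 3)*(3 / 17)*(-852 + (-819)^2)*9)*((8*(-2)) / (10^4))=-235138059 / 116875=-2011.88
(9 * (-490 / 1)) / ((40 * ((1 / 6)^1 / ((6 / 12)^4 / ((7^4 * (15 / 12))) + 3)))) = -3889647 / 1960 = -1984.51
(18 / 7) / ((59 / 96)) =1728 / 413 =4.18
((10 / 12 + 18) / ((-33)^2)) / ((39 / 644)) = 36386 / 127413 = 0.29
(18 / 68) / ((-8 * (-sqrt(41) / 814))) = 3663 * sqrt(41) / 5576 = 4.21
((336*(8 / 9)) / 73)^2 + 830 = 40610446 / 47961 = 846.74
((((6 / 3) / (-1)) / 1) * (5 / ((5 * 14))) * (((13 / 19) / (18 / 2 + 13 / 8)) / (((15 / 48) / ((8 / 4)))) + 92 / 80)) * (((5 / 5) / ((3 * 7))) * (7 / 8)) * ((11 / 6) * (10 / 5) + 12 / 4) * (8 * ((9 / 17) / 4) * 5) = -50457 / 153748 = -0.33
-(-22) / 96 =11 / 48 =0.23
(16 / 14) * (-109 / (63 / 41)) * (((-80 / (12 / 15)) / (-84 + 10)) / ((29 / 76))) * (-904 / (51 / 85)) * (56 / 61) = 4912610816000 / 12370617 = 397119.30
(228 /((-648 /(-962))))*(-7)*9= -63973 /3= -21324.33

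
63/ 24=21/ 8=2.62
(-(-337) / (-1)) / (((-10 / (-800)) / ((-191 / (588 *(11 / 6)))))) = 2574680 / 539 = 4776.77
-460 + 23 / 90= -41377 / 90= -459.74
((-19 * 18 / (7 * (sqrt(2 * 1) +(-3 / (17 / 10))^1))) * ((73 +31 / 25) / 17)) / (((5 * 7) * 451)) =5395392 * sqrt(2) / 444742375 +1904256 / 88948475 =0.04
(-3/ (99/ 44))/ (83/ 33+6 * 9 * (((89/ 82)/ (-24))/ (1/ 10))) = 7216/ 118553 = 0.06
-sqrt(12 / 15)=-0.89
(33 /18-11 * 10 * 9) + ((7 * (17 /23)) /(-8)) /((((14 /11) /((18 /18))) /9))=-1095985 /1104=-992.74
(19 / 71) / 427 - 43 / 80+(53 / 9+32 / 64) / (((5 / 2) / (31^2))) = 53596013081 / 21828240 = 2455.35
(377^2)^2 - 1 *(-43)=20200652684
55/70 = 11/14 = 0.79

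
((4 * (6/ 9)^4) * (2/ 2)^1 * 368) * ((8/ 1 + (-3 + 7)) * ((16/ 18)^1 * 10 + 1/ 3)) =7819264/ 243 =32178.04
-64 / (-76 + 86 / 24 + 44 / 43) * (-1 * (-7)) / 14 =16512 / 36839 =0.45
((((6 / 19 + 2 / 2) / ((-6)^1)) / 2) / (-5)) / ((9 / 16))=20 / 513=0.04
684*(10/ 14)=3420/ 7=488.57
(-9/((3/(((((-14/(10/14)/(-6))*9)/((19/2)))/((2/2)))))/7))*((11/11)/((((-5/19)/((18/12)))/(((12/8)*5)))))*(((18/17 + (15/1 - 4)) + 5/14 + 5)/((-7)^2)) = 67149/68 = 987.49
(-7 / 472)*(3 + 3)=-21 / 236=-0.09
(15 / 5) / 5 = 3 / 5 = 0.60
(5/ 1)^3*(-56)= -7000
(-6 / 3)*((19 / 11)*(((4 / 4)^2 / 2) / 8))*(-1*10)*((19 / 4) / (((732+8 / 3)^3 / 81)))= 10935 / 5219636224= 0.00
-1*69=-69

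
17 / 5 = 3.40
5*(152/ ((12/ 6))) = 380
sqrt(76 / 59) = 2 * sqrt(1121) / 59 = 1.13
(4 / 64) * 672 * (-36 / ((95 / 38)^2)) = -6048 / 25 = -241.92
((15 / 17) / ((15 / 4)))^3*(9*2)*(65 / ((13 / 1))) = 5760 / 4913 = 1.17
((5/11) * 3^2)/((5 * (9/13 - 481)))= -117/68684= -0.00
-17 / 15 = -1.13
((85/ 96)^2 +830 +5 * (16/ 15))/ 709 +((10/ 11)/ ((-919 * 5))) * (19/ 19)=77883418325/ 66053661696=1.18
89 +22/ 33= 89.67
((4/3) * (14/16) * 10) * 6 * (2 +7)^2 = 5670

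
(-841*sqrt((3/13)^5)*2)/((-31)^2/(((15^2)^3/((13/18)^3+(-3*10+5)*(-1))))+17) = -1005619232250000*sqrt(39)/2481411207207049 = -2.53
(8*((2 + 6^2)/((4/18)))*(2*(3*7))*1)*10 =574560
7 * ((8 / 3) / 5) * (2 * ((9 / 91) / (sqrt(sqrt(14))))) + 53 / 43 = 24 * 14^(3 / 4) / 455 + 53 / 43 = 1.61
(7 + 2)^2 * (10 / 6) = 135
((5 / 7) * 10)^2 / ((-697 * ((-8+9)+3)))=-625 / 34153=-0.02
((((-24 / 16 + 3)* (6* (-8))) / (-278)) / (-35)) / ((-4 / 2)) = 18 / 4865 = 0.00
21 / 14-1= 1 / 2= 0.50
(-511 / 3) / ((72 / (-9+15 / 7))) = 146 / 9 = 16.22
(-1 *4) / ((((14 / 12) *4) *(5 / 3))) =-18 / 35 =-0.51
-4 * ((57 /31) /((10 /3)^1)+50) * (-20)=4044.13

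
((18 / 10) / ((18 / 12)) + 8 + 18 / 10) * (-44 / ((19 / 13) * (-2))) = 3146 / 19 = 165.58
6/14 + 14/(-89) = 169/623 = 0.27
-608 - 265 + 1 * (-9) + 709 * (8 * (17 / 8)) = 11171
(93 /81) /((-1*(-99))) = 31 /2673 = 0.01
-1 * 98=-98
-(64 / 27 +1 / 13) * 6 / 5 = -1718 / 585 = -2.94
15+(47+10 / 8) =253 / 4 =63.25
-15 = -15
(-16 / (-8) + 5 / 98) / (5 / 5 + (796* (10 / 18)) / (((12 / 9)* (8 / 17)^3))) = 154368 / 239608579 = 0.00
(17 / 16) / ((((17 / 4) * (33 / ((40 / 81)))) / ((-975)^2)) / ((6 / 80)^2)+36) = 359125 / 12185952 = 0.03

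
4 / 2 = 2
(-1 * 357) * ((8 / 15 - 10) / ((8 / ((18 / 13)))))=76041 / 130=584.93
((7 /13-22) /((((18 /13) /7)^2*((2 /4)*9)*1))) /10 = -19747 /1620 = -12.19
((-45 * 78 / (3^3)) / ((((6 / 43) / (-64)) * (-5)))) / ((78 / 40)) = -55040 / 9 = -6115.56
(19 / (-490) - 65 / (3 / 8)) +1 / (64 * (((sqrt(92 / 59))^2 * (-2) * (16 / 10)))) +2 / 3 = -11958839033 / 69242880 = -172.71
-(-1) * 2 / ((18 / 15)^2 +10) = 25 / 143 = 0.17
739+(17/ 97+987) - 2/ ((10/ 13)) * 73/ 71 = 59348792/ 34435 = 1723.50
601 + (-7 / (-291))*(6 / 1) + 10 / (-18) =524314 / 873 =600.59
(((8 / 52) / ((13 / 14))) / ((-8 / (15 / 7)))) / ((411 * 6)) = -5 / 277836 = -0.00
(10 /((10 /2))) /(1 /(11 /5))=22 /5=4.40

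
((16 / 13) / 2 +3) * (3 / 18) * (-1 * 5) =-235 / 78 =-3.01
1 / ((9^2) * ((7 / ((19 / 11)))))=19 / 6237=0.00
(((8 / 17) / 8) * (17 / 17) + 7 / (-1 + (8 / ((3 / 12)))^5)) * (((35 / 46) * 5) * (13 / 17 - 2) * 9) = -554908370625 / 223036302857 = -2.49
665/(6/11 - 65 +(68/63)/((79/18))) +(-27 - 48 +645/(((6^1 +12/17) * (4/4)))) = 160700295/14842078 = 10.83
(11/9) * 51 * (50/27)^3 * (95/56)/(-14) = -277578125/5786802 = -47.97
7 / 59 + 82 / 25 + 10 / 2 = 12388 / 1475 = 8.40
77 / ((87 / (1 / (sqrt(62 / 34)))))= 77 * sqrt(527) / 2697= 0.66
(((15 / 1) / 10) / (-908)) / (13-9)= -3 / 7264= -0.00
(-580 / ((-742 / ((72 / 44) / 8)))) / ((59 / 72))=46980 / 240779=0.20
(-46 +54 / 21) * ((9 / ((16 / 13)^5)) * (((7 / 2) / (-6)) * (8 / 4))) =161.47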